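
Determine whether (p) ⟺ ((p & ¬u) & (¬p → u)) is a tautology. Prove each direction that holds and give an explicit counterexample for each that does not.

Not equivalent: only (⇐) holds.

(←) Assume the antecedent. If p is true, p reduces to true regardless of the other variables. If p is false, the antecedent cannot hold. Either way p holds.

(→) This fails. Under p = T, u = T, the left side is true but the right side is false.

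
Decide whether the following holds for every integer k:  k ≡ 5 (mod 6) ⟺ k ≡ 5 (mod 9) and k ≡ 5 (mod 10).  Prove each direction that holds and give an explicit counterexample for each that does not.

(⟹) This fails: k = 65 gives 65 ≡ 5 (mod 6) but 65 ≡ 2 (mod 9), so the conjunction on the right does not hold.

(⟸) Conversely, if k ≡ 5 (mod 9) and k ≡ 5 (mod 10), then by the Chinese remainder theorem k ≡ 5 (mod 90). Since 5 ≡ 5 (mod 6) and 6 ∣ 90, we get k ≡ 5 (mod 6).

Only the converse holds.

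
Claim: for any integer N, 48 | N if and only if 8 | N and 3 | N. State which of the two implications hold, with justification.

[⇒] If 48 ∣ N, write N = 48q. Since 48 = 6·8, N = 8·(6q), so 8 ∣ N; and since 48 = 16·3, N = 3·(16q), so 3 ∣ N.

[⇐] This fails: take N = 24. Both 8 ∣ 24 and 3 ∣ 24, yet 24 is not a multiple of 48 (since 24 = 0·48 + 24), so 48 ∤ 24.

The forward direction holds; the converse fails.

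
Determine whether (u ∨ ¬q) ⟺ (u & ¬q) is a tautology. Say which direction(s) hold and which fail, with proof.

[⇒] This fails. Under q = F, u = F, the left side is true but the right side is false.

[⇐] Assume the antecedent. If q is true, the antecedent cannot hold. If q is false, u ∨ ¬q reduces to true regardless of the other variables. Either way u ∨ ¬q holds.

(⇒) fails; (⇐) holds.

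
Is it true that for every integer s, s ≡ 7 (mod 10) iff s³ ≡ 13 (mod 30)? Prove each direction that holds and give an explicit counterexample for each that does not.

Only the converse holds.

Converse. The residues r modulo 30 with r³ ≡ 13 (mod 30) are exactly {7}, and each is ≡ 7 (mod 10).

Forward direction. This fails: take s = 17. Then 17 ≡ 7 (mod 10), but 17³ = 4913 ≡ 23 (mod 30), not 13.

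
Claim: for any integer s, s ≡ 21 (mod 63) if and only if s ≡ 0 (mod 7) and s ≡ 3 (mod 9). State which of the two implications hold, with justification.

Forward direction. Suppose s ≡ 21 (mod 63); write s = 63j + 21. Since 7 ∣ 63, reducing mod 7 gives s ≡ 21 ≡ 0 (mod 7); since 9 ∣ 63, reducing mod 9 gives s ≡ 21 ≡ 3 (mod 9).

Converse. If s ≡ 0 (mod 7) and s ≡ 3 (mod 9), then by the Chinese remainder theorem s ≡ 21 (mod 63). This is exactly s ≡ 21 (mod 63).

The biconditional holds.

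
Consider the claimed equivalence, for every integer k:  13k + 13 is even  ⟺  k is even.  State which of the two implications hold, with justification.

Neither implication holds.

(⟹) This fails: k = 5 gives 13k + 13 = 78, which is even, but 5 is odd, not even.

(⟸) This also fails: k = 0 is even, but 13k + 13 = 13 is odd, not even.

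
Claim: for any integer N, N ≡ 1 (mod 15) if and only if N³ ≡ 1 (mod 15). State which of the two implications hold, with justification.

The biconditional holds.

(→) Suppose N ≡ 1 (mod 15). Write N = 15j + 1. Then (15j + 1)³ = 3375j³ + 675j² + 45j + 1 = 15(225j³ + 45j² + 3j) + 1, so N³ ≡ 1 (mod 15).

(←) Conversely, suppose N³ ≡ 1 (mod 15). The only residue r in {0, …, 14} with r³ ≡ 1 (mod 15) is r = 1, so N ≡ 1 (mod 15).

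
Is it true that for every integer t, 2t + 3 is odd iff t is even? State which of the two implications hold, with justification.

Only the reverse direction holds.

(⇐) Suppose t is even. Since 2 is even, 2t is even for every t, so 2t + 3 has the same parity as 3, which is odd. Hence 2t + 3 is odd.

(⇒) This fails: take t = 7. Then 2t + 3 = 17, which is odd, yet t = 7 is odd, not even.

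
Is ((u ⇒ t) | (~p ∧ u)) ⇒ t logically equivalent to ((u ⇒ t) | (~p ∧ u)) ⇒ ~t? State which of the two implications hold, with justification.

(⇒) This fails. Under t = T, u = F, p = F, the left side is true but the right side is false.

(⇐) This fails. Under t = F, u = F, p = F, the left side is false but the right side is true.

Neither implication holds.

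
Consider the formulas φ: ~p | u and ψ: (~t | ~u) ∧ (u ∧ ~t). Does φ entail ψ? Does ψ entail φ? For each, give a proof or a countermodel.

[⇒] This fails. Under u = F, p = F, t = F, the left side is true but the right side is false.

[⇐] Assume the antecedent. If u is true, ~p | u reduces to true regardless of the other variables. If u is false, the antecedent cannot hold. Either way ~p | u holds.

(⇒) fails; (⇐) holds.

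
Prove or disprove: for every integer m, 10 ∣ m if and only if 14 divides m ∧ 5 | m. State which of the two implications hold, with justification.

The forward direction fails; the converse holds.

(⇒) This fails: take m = 10. Certainly 10 ∣ 10, but 14 ∤ 10.

(⇐) Suppose 14 ∣ m and 5 ∣ m. Any common multiple of 14 and 5 is a multiple of their lcm; here gcd(14, 5) = 1, so lcm(14, 5) = 14·5 = 70, so 70 ∣ m. Since 10 ∣ 70, it follows that 10 ∣ m.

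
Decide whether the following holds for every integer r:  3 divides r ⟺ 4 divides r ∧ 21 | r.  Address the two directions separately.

Only the reverse direction holds.

(←) Suppose 4 ∣ r and 21 ∣ r. Any common multiple of 4 and 21 is a multiple of their lcm; here gcd(4, 21) = 1, so lcm(4, 21) = 4·21 = 84, so 84 ∣ r. Since 3 ∣ 84, it follows that 3 ∣ r.

(→) This fails: take r = 3. Certainly 3 ∣ 3, but 4 ∤ 3.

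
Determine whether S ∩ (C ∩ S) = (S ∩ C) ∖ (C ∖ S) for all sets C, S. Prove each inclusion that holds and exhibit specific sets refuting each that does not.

The two sets are equal.

Forward inclusion. Let x ∈ S ∩ (C ∩ S). Then x ∈ C ∩ S, from which x ∈ (S ∩ C) ∖ (C ∖ S).

Reverse inclusion. Let x ∈ (S ∩ C) ∖ (C ∖ S). Then x ∈ C ∩ S, from which x ∈ S ∩ (C ∩ S).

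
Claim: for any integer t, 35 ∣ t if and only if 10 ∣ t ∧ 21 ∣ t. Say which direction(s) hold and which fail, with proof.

Only the converse holds.

Forward direction. This fails: take t = 35. Certainly 35 ∣ 35, but 10 ∤ 35.

Converse. Suppose 10 ∣ t and 21 ∣ t. Any common multiple of 10 and 21 is a multiple of their lcm; here gcd(10, 21) = 1, so lcm(10, 21) = 10·21 = 210, so 210 ∣ t. Since 35 ∣ 210, it follows that 35 ∣ t.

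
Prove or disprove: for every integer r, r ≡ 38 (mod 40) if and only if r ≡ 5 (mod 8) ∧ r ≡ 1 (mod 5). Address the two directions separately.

Neither direction holds.

(→) This fails: r = 38 gives 38 ≡ 38 (mod 40) but 38 ≡ 6 (mod 8), so the conjunction on the right does not hold.

(←) This fails: r = 21 satisfies both congruences on the right (21 ≡ 5 mod 8 and 21 ≡ 1 mod 5) yet 21 ≡ 21 (mod 40), not 38.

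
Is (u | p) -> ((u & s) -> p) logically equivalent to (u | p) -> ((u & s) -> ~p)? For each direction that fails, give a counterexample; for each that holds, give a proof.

Both directions fail.

Forward direction. This fails. Under s = T, u = T, p = T, the left side is true but the right side is false.

Converse. This fails. Under s = T, u = T, p = F, the left side is false but the right side is true.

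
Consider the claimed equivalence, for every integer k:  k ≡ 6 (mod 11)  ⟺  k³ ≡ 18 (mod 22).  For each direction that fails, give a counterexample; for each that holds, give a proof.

(⟹) This fails: take k = 17. Then 17 ≡ 6 (mod 11), but 17³ = 4913 ≡ 7 (mod 22), not 18.

(⟸) Conversely, the residues r modulo 22 with r³ ≡ 18 (mod 22) are exactly {6}, and each is ≡ 6 (mod 11).

Only the reverse direction holds.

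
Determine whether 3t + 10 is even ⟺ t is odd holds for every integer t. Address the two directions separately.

Neither direction holds.

[⇒] This fails: t = 6 gives 3t + 10 = 28, which is even, but 6 is even, not odd.

[⇐] This also fails: t = 3 is odd, but 3t + 10 = 19 is odd, not even.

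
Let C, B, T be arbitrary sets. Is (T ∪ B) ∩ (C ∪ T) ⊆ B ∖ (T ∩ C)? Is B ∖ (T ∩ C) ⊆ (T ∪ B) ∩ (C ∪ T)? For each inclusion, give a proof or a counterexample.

(⊆) This inclusion fails. Take C = ∅, B = ∅, T = {1}; then 1 ∈ (T ∪ B) ∩ (C ∪ T) but 1 ∉ B ∖ (T ∩ C).

(⊇) This inclusion fails. Take C = ∅, B = {1}, T = ∅; then 1 ∈ B ∖ (T ∩ C) but 1 ∉ (T ∪ B) ∩ (C ∪ T).

Both inclusions fail.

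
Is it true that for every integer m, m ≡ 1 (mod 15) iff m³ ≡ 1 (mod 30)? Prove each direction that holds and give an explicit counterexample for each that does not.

Only the converse holds.

Converse. The residues r modulo 30 with r³ ≡ 1 (mod 30) are exactly {1}, and each is ≡ 1 (mod 15).

Forward direction. This fails: take m = 16. Then 16 ≡ 1 (mod 15), but 16³ = 4096 ≡ 16 (mod 30), not 1.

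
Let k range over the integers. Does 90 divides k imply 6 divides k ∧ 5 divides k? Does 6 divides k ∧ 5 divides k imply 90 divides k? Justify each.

(⇒) holds; (⇐) fails.

(⇒) If 90 ∣ k, write k = 90q. Since 90 = 15·6, k = 6·(15q), so 6 ∣ k; and since 90 = 18·5, k = 5·(18q), so 5 ∣ k.

(⇐) This fails: take k = 30. Both 6 ∣ 30 and 5 ∣ 30, yet 30 is not a multiple of 90 (since 30 = 0·90 + 30), so 90 ∤ 30.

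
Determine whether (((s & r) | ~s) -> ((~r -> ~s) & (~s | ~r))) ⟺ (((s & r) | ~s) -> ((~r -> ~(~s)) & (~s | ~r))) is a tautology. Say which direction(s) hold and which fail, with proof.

Not equivalent: only (⇐) holds.

Forward direction. This fails. Under r = F, s = F, the left side is true but the right side is false.

Converse. Assume the antecedent. If r is true, the antecedent forces (r = T, s = F), and the consequent holds there. If r is false, the consequent reduces to true regardless of the other variables. Either way the consequent holds.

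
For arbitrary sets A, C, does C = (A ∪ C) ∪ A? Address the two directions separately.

The sets are not equal: only the forward inclusion holds.

(⊆) Let x ∈ C. Then either x ∈ C and x ∉ A; or x ∈ A ∩ C. In each case x ∈ (A ∪ C) ∪ A, so C ⊆ (A ∪ C) ∪ A.

(⊇) This inclusion fails. Take A = {1}, C = ∅; then 1 ∈ (A ∪ C) ∪ A but 1 ∉ C.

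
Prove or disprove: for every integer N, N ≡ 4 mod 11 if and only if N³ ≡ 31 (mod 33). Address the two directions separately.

Not equivalent: only (⇐) holds.

(→) This fails: take N = 15. Then 15 ≡ 4 (mod 11), but 15³ = 3375 ≡ 9 (mod 33), not 31.

(←) Conversely, the residues r modulo 33 with r³ ≡ 31 (mod 33) are exactly {4}, and each is ≡ 4 (mod 11).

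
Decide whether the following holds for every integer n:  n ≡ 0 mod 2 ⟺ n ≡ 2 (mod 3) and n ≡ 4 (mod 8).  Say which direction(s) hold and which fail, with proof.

(→) This fails: n = 0 gives 0 ≡ 0 (mod 2) but 0 ≡ 0 (mod 3), so the conjunction on the right does not hold.

(←) Conversely, if n ≡ 2 (mod 3) and n ≡ 4 (mod 8), then by the Chinese remainder theorem n ≡ 20 (mod 24). Since 20 ≡ 0 (mod 2) and 2 ∣ 24, we get n ≡ 0 (mod 2).

Only the reverse direction holds.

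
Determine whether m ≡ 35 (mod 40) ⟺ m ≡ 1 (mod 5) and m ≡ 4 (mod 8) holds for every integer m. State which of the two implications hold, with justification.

(⇒) fails and (⇐) fails.

(⟹) This fails: m = 35 gives 35 ≡ 35 (mod 40) but 35 ≡ 0 (mod 5), so the conjunction on the right does not hold.

(⟸) This fails: m = 36 satisfies both congruences on the right (36 ≡ 1 mod 5 and 36 ≡ 4 mod 8) yet 36 ≡ 36 (mod 40), not 35.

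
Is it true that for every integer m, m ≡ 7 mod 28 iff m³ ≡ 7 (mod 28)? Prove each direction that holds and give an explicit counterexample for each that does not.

(→) Suppose m ≡ 7 mod 28. Write m = 28j + 7. Then (28j + 7)³ = 21952j³ + 16464j² + 4116j + 343 = 28(784j³ + 588j² + 147j + 12) + 7, so m³ ≡ 7 (mod 28).

(←) Conversely, suppose m³ ≡ 7 (mod 28). The only residue r in {0, …, 27} with r³ ≡ 7 (mod 28) is r = 7, so m ≡ 7 (mod 28).

Equivalent; both directions hold.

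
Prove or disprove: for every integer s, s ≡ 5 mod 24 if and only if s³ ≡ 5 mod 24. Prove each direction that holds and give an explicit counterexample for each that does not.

(→) Suppose s ≡ 5 mod 24. Write s = 24j + 5. Then (24j + 5)³ = 13824j³ + 8640j² + 1800j + 125 = 24(576j³ + 360j² + 75j + 5) + 5, so s³ ≡ 5 (mod 24).

(←) Conversely, suppose s³ ≡ 5 (mod 24). The only residue r in {0, …, 23} with r³ ≡ 5 (mod 24) is r = 5, so s ≡ 5 (mod 24).

Both implications hold.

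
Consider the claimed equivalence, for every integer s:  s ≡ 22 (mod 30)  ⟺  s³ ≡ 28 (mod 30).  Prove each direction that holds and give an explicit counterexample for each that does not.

Both directions hold; the statement is true.

(⟹) Suppose s ≡ 22 (mod 30). Write s = 30j + 22. Then (30j + 22)³ = 27000j³ + 59400j² + 43560j + 10648 = 30(900j³ + 1980j² + 1452j + 354) + 28, so s³ ≡ 28 (mod 30).

(⟸) Conversely, suppose s³ ≡ 28 (mod 30). The only residue r in {0, …, 29} with r³ ≡ 28 (mod 30) is r = 22, so s ≡ 22 (mod 30).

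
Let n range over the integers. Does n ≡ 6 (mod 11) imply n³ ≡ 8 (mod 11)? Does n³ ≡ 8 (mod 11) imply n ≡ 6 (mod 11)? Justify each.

Neither direction holds.

(→) This fails: take n = 6. Then 6 ≡ 6 (mod 11), but 6³ = 216 ≡ 7 (mod 11), not 8.

(←) This fails: take n = 2. Then 2³ = 8 ≡ 8 (mod 11), yet 2 ≡ 2 (mod 11), not 6.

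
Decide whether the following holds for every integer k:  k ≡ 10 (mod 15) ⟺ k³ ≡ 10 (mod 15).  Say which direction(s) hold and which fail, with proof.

(→) Suppose k ≡ 10 (mod 15). Write k = 15j + 10. Then (15j + 10)³ = 3375j³ + 6750j² + 4500j + 1000 = 15(225j³ + 450j² + 300j + 66) + 10, so k³ ≡ 10 (mod 15).

(←) Conversely, suppose k³ ≡ 10 (mod 15). The only residue r in {0, …, 14} with r³ ≡ 10 (mod 15) is r = 10, so k ≡ 10 (mod 15).

Both directions hold.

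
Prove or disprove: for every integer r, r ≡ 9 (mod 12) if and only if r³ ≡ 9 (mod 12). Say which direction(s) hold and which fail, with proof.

Forward direction. Suppose r ≡ 9 (mod 12). Write r = 12j + 9. Then (12j + 9)³ = 1728j³ + 3888j² + 2916j + 729 = 12(144j³ + 324j² + 243j + 60) + 9, so r³ ≡ 9 (mod 12).

Converse. Suppose r³ ≡ 9 (mod 12). The only residue r in {0, …, 11} with r³ ≡ 9 (mod 12) is r = 9, so r ≡ 9 (mod 12).

Equivalent; both directions hold.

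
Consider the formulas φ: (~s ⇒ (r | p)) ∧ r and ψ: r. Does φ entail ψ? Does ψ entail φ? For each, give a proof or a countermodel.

Both implications hold.

(→) Assume the antecedent. If s is true, the antecedent forces (s = T, r = T, p = F) or (s = T, r = T, p = T), and r holds there. If s is false, the antecedent forces (s = F, r = T, p = F) or (s = F, r = T, p = T), and r holds there. Either way r holds.

(←) Assume the antecedent. If s is true, the antecedent forces (s = T, r = T, p = F) or (s = T, r = T, p = T), and (~s ⇒ (r | p)) ∧ r holds there. If s is false, the antecedent forces (s = F, r = T, p = F) or (s = F, r = T, p = T), and (~s ⇒ (r | p)) ∧ r holds there. Either way (~s ⇒ (r | p)) ∧ r holds.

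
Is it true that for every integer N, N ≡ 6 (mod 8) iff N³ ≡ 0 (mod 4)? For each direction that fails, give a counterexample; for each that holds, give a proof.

Forward direction. Suppose N ≡ 6 (mod 8). Then N³ ≡ 6³ = 216 (mod 8), and since 4 ∣ 8, also N³ ≡ 0 (mod 4).

Converse. This fails: take N = 0. Then 0³ = 0 ≡ 0 (mod 4), yet 0 ≡ 0 (mod 8), not 6.

(⇒) holds; (⇐) fails.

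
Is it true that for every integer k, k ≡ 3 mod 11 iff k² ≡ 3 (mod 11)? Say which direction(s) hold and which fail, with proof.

Neither direction holds.

(⇒) This fails: take k = 3. Then 3 ≡ 3 (mod 11), but 3² = 9 ≡ 9 (mod 11), not 3.

(⇐) This fails: take k = 5. Then 5² = 25 ≡ 3 (mod 11), yet 5 ≡ 5 (mod 11), not 3.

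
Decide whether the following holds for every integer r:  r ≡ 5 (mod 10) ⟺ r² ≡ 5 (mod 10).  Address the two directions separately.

Both directions hold; the statement is true.

(→) Suppose r ≡ 5 (mod 10). Write r = 10j + 5. Then (10j + 5)² = 100j² + 100j + 25 = 10(10j² + 10j + 2) + 5, so r² ≡ 5 (mod 10).

(←) Conversely, suppose r² ≡ 5 (mod 10). The only residue r in {0, …, 9} with r² ≡ 5 (mod 10) is r = 5, so r ≡ 5 (mod 10).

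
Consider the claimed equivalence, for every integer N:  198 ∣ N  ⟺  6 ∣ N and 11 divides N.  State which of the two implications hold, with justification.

The forward direction holds; the converse fails.

(⟸) This fails: take N = 66. Both 6 ∣ 66 and 11 ∣ 66, yet 66 is not a multiple of 198 (since 66 = 0·198 + 66), so 198 ∤ 66.

(⟹) If 198 ∣ N, write N = 198q. Since 198 = 33·6, N = 6·(33q), so 6 ∣ N; and since 198 = 18·11, N = 11·(18q), so 11 ∣ N.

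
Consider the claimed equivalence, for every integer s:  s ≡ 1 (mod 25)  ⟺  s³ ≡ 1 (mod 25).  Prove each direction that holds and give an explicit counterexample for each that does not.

(→) Suppose s ≡ 1 (mod 25). Write s = 25j + 1. Then (25j + 1)³ = 15625j³ + 1875j² + 75j + 1 = 25(625j³ + 75j² + 3j) + 1, so s³ ≡ 1 (mod 25).

(←) Conversely, suppose s³ ≡ 1 (mod 25). The only residue r in {0, …, 24} with r³ ≡ 1 (mod 25) is r = 1, so s ≡ 1 (mod 25).

Both implications hold.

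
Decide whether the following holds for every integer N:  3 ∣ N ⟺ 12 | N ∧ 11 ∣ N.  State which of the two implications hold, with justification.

The forward direction fails; the converse holds.

[⇒] This fails: take N = 3. Certainly 3 ∣ 3, but 12 ∤ 3.

[⇐] Suppose 12 ∣ N and 11 ∣ N. Any common multiple of 12 and 11 is a multiple of their lcm; here gcd(12, 11) = 1, so lcm(12, 11) = 12·11 = 132, so 132 ∣ N. Since 3 ∣ 132, it follows that 3 ∣ N.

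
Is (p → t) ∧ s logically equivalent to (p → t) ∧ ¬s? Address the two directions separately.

Neither direction holds.

(⇒) This fails. Under s = T, p = F, t = F, the left side is true but the right side is false.

(⇐) This fails. Under s = F, p = F, t = F, the left side is false but the right side is true.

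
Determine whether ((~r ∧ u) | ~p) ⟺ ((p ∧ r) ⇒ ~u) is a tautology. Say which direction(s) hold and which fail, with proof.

Only the forward direction holds.

Converse. This fails. Under r = F, p = T, u = F, the left side is false but the right side is true.

Forward direction. Assume the antecedent. If r is true, the antecedent forces (r = T, p = F, u = F) or (r = T, p = F, u = T), and (p ∧ r) ⇒ ~u holds there. If r is false, (p ∧ r) ⇒ ~u reduces to true regardless of the other variables. Either way (p ∧ r) ⇒ ~u holds.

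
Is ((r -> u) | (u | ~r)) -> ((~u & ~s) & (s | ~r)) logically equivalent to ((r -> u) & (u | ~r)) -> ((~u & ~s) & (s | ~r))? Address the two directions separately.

Equivalent; both directions hold.

Forward direction. Assume the antecedent. If s is true, the antecedent forces (s = T, u = F, r = T), and the consequent holds there. If s is false, the antecedent forces (s = F, u = F, r = F) or (s = F, u = F, r = T), and the consequent holds there. Either way the consequent holds.

Converse. Assume the antecedent. If s is true, the antecedent forces (s = T, u = F, r = T), and the consequent holds there. If s is false, the antecedent forces (s = F, u = F, r = F) or (s = F, u = F, r = T), and the consequent holds there. Either way the consequent holds.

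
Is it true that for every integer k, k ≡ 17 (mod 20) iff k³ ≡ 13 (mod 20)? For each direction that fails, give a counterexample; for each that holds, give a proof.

Equivalent; both directions hold.

[⇒] Suppose k ≡ 17 (mod 20). Write k = 20j + 17. Then (20j + 17)³ = 8000j³ + 20400j² + 17340j + 4913 = 20(400j³ + 1020j² + 867j + 245) + 13, so k³ ≡ 13 (mod 20).

[⇐] Conversely, suppose k³ ≡ 13 (mod 20). The only residue r in {0, …, 19} with r³ ≡ 13 (mod 20) is r = 17, so k ≡ 17 (mod 20).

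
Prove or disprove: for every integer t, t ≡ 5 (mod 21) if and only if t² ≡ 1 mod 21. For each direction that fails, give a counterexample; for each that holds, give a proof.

(→) This fails: take t = 5. Then 5 ≡ 5 (mod 21), but 5² = 25 ≡ 4 (mod 21), not 1.

(←) This fails: take t = 1. Then 1² = 1 ≡ 1 (mod 21), yet 1 ≡ 1 (mod 21), not 5.

Neither direction holds.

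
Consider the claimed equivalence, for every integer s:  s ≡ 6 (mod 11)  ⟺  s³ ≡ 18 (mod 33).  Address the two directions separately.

Not equivalent: only (⇐) holds.

[⇐] The residues r modulo 33 with r³ ≡ 18 (mod 33) are exactly {6}, and each is ≡ 6 (mod 11).

[⇒] This fails: take s = 17. Then 17 ≡ 6 (mod 11), but 17³ = 4913 ≡ 29 (mod 33), not 18.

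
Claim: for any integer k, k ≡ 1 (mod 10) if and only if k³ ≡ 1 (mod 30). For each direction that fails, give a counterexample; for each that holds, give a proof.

Not equivalent: only (⇐) holds.

[⇒] This fails: take k = 11. Then 11 ≡ 1 (mod 10), but 11³ = 1331 ≡ 11 (mod 30), not 1.

[⇐] Conversely, the residues r modulo 30 with r³ ≡ 1 (mod 30) are exactly {1}, and each is ≡ 1 (mod 10).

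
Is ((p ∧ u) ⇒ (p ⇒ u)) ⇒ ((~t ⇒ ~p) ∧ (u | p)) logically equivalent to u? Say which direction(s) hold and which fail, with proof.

(⟹) This fails. Under p = T, t = T, u = F, the left side is true but the right side is false.

(⟸) This fails. Under p = T, t = F, u = T, the left side is false but the right side is true.

(⇒) fails and (⇐) fails.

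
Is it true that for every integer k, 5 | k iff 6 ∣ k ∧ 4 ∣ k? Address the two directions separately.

Neither implication holds.

(⟹) This fails: take k = 5. Certainly 5 ∣ 5, but 6 ∤ 5.

(⟸) This fails: take k = 12. Both 6 ∣ 12 and 4 ∣ 12, yet 12 is not a multiple of 5 (since 12 = 2·5 + 2), so 5 ∤ 12.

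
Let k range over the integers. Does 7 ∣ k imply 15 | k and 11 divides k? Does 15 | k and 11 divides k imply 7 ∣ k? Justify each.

(⟹) This fails: take k = 7. Certainly 7 ∣ 7, but 15 ∤ 7.

(⟸) This fails: take k = 165. Both 15 ∣ 165 and 11 ∣ 165, yet 165 is not a multiple of 7 (since 165 = 23·7 + 4), so 7 ∤ 165.

(⇒) fails and (⇐) fails.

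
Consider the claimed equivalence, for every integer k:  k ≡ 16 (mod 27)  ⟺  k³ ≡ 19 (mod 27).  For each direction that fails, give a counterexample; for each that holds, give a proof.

The forward direction holds; the converse fails.

(⟸) This fails: take k = 7. Then 7³ = 343 ≡ 19 (mod 27), yet 7 ≡ 7 (mod 27), not 16.

(⟹) Suppose k ≡ 16 (mod 27). Write k = 27j + 16. Then (27j + 16)³ = 19683j³ + 34992j² + 20736j + 4096 = 27(729j³ + 1296j² + 768j + 151) + 19, so k³ ≡ 19 (mod 27).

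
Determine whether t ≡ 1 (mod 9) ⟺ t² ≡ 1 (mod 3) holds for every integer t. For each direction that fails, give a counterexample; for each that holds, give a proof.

Forward direction. Suppose t ≡ 1 (mod 9). Then t² ≡ 1² = 1 (mod 9), and since 3 ∣ 9, also t² ≡ 1 (mod 3).

Converse. This fails: take t = 2. Then 2² = 4 ≡ 1 (mod 3), yet 2 ≡ 2 (mod 9), not 1.

Only the forward direction holds.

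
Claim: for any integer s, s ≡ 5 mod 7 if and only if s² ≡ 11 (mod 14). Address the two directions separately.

(⇒) This fails: take s = 12. Then 12 ≡ 5 (mod 7), but 12² = 144 ≡ 4 (mod 14), not 11.

(⇐) This fails: take s = 9. Then 9² = 81 ≡ 11 (mod 14), yet 9 ≡ 2 (mod 7), not 5.

Neither direction holds.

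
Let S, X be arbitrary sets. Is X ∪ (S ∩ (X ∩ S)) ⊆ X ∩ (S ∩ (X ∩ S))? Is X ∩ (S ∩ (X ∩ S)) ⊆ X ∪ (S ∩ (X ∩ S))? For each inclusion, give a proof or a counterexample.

(⊆) fails; (⊇) holds.

(⟸) Let x ∈ X ∩ (S ∩ (X ∩ S)). Then x ∈ S ∩ X, from which x ∈ X ∪ (S ∩ (X ∩ S)).

(⟹) This inclusion fails. Take S = ∅, X = {1}; then 1 ∈ X ∪ (S ∩ (X ∩ S)) but 1 ∉ X ∩ (S ∩ (X ∩ S)).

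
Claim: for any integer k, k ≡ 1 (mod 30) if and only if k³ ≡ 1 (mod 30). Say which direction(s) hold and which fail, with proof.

Both directions hold.

(→) Suppose k ≡ 1 (mod 30). Write k = 30j + 1. Then (30j + 1)³ = 27000j³ + 2700j² + 90j + 1 = 30(900j³ + 90j² + 3j) + 1, so k³ ≡ 1 (mod 30).

(←) Conversely, suppose k³ ≡ 1 (mod 30). The only residue r in {0, …, 29} with r³ ≡ 1 (mod 30) is r = 1, so k ≡ 1 (mod 30).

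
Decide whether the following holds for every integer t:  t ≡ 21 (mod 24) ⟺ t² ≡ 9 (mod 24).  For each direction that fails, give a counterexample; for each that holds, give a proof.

(→) Suppose t ≡ 21 (mod 24). Write t = 24j + 21. Then (24j + 21)² = 576j² + 1008j + 441 = 24(24j² + 42j + 18) + 9, so t² ≡ 9 (mod 24).

(←) This fails: take t = 3. Then 3² = 9 ≡ 9 (mod 24), yet 3 ≡ 3 (mod 24), not 21.

Not equivalent: only (⇒) holds.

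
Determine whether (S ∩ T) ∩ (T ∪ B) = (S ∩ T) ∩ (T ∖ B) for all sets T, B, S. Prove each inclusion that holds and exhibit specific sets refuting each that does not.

Only the reverse inclusion holds.

(⊆) This inclusion fails. Take T = {1}, B = {1}, S = {1}; then 1 ∈ (S ∩ T) ∩ (T ∪ B) but 1 ∉ (S ∩ T) ∩ (T ∖ B).

(⊇) Let x ∈ (S ∩ T) ∩ (T ∖ B). Then x ∈ T ∩ S and x ∉ B, from which x ∈ (S ∩ T) ∩ (T ∪ B).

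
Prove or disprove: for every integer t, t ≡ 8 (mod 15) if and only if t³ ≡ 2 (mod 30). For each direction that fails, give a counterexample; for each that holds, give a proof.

(←) The residues r modulo 30 with r³ ≡ 2 (mod 30) are exactly {8}, and each is ≡ 8 (mod 15).

(→) This fails: take t = 23. Then 23 ≡ 8 (mod 15), but 23³ = 12167 ≡ 17 (mod 30), not 2.

The forward direction fails; the converse holds.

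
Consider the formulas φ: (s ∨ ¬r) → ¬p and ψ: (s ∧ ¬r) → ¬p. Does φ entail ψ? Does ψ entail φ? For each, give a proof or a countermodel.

Only the forward direction holds.

Forward direction. Assume the antecedent. If p is true, the antecedent forces (p = T, r = T, s = F), and (s ∧ ¬r) → ¬p holds there. If p is false, (s ∧ ¬r) → ¬p reduces to true regardless of the other variables. Either way (s ∧ ¬r) → ¬p holds.

Converse. This fails. Under p = T, r = F, s = F, the left side is false but the right side is true.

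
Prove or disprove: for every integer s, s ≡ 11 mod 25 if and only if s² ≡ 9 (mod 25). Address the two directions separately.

(⇒) fails and (⇐) fails.

(⟹) This fails: take s = 11. Then 11 ≡ 11 (mod 25), but 11² = 121 ≡ 21 (mod 25), not 9.

(⟸) This fails: take s = 3. Then 3² = 9 ≡ 9 (mod 25), yet 3 ≡ 3 (mod 25), not 11.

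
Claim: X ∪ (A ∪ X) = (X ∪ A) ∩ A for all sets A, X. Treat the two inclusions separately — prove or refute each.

Forward inclusion. This inclusion fails. Take A = ∅, X = {1}; then 1 ∈ X ∪ (A ∪ X) but 1 ∉ (X ∪ A) ∩ A.

Reverse inclusion. Let x ∈ (X ∪ A) ∩ A. Then either x ∈ A and x ∉ X; or x ∈ A ∩ X. In each case x ∈ X ∪ (A ∪ X), so (X ∪ A) ∩ A ⊆ X ∪ (A ∪ X).

The sets are not equal: only the reverse inclusion holds.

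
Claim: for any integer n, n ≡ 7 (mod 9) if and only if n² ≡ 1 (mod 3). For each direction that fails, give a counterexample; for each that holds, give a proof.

Only the forward direction holds.

(⟹) Suppose n ≡ 7 (mod 9). Then n² ≡ 7² = 49 (mod 9), and since 3 ∣ 9, also n² ≡ 1 (mod 3).

(⟸) This fails: take n = 1. Then 1² = 1 ≡ 1 (mod 3), yet 1 ≡ 1 (mod 9), not 7.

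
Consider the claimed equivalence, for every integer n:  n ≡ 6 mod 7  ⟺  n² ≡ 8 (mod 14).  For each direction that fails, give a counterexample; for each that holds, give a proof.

Both directions fail.

(→) This fails: take n = 13. Then 13 ≡ 6 (mod 7), but 13² = 169 ≡ 1 (mod 14), not 8.

(←) This fails: take n = 8. Then 8² = 64 ≡ 8 (mod 14), yet 8 ≡ 1 (mod 7), not 6.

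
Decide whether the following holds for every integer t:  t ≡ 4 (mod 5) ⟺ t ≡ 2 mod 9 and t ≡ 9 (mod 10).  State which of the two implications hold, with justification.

The forward direction fails; the converse holds.

[⇐] If t ≡ 2 (mod 9) and t ≡ 9 (mod 10), then by the Chinese remainder theorem t ≡ 29 (mod 90). Since 29 ≡ 4 (mod 5) and 5 ∣ 90, we get t ≡ 4 (mod 5).

[⇒] This fails: t = 64 gives 64 ≡ 4 (mod 5) but 64 ≡ 1 (mod 9), so the conjunction on the right does not hold.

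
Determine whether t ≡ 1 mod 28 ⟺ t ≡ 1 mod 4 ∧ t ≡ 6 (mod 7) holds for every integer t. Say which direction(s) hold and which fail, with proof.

Neither direction holds.

(⟹) This fails: t = 1 gives 1 ≡ 1 (mod 28) but 1 ≡ 1 (mod 7), so the conjunction on the right does not hold.

(⟸) This fails: t = 13 satisfies both congruences on the right (13 ≡ 1 mod 4 and 13 ≡ 6 mod 7) yet 13 ≡ 13 (mod 28), not 1.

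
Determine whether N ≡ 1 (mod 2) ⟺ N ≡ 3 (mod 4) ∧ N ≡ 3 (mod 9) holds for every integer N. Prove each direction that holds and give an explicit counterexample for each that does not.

Forward direction. This fails: N = 1 gives 1 ≡ 1 (mod 2) but 1 ≡ 1 (mod 4), so the conjunction on the right does not hold.

Converse. If N ≡ 3 (mod 4) and N ≡ 3 (mod 9), then by the Chinese remainder theorem N ≡ 3 (mod 36). Since 3 ≡ 1 (mod 2) and 2 ∣ 36, we get N ≡ 1 (mod 2).

(⇒) fails; (⇐) holds.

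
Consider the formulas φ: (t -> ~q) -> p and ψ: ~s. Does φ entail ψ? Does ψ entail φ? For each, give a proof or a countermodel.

[⇒] This fails. Under t = T, s = T, q = T, p = F, the left side is true but the right side is false.

[⇐] This fails. Under t = F, s = F, q = F, p = F, the left side is false but the right side is true.

Both directions fail.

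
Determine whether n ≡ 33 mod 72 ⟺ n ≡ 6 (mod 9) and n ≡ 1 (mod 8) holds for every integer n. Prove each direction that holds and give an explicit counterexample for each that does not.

(⇐) If n ≡ 6 (mod 9) and n ≡ 1 (mod 8), then by the Chinese remainder theorem n ≡ 33 (mod 72). This is exactly n ≡ 33 (mod 72).

(⇒) Suppose n ≡ 33 (mod 72); write n = 72j + 33. Since 9 ∣ 72, reducing mod 9 gives n ≡ 33 ≡ 6 (mod 9); since 8 ∣ 72, reducing mod 8 gives n ≡ 33 ≡ 1 (mod 8).

The biconditional holds.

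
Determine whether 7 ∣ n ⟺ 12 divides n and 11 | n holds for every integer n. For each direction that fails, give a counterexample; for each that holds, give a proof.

(⇒) This fails: take n = 7. Certainly 7 ∣ 7, but 12 ∤ 7.

(⇐) This fails: take n = 132. Both 12 ∣ 132 and 11 ∣ 132, yet 132 is not a multiple of 7 (since 132 = 18·7 + 6), so 7 ∤ 132.

Neither direction holds.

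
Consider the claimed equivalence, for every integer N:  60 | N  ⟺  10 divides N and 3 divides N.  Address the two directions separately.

(⇒) holds; (⇐) fails.

Converse. This fails: take N = 30. Both 10 ∣ 30 and 3 ∣ 30, yet 30 is not a multiple of 60 (since 30 = 0·60 + 30), so 60 ∤ 30.

Forward direction. If 60 ∣ N, write N = 60q. Since 60 = 6·10, N = 10·(6q), so 10 ∣ N; and since 60 = 20·3, N = 3·(20q), so 3 ∣ N.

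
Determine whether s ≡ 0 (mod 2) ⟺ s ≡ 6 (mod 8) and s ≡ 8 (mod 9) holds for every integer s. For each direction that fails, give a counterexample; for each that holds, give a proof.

(→) This fails: s = 0 gives 0 ≡ 0 (mod 2) but 0 ≡ 0 (mod 8), so the conjunction on the right does not hold.

(←) Conversely, if s ≡ 6 (mod 8) and s ≡ 8 (mod 9), then by the Chinese remainder theorem s ≡ 62 (mod 72). Since 62 ≡ 0 (mod 2) and 2 ∣ 72, we get s ≡ 0 (mod 2).

The forward direction fails; the converse holds.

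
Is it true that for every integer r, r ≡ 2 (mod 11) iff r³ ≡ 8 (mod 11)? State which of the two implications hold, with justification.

The biconditional holds.

[⇒] Suppose r ≡ 2 (mod 11). Write r = 11j + 2. Then (11j + 2)³ = 1331j³ + 726j² + 132j + 8 = 11(121j³ + 66j² + 12j) + 8, so r³ ≡ 8 (mod 11).

[⇐] For the converse, argue contrapositively. If r ≢ 2 (mod 11), then r is congruent to one of 0, 1, 3, 4, 5, 6, 7, 8, 9, 10 modulo 11, and these give r³ ≡ 0, 1, 5, 9, 4, 7, 2, 6, 3, 10 respectively — never 8.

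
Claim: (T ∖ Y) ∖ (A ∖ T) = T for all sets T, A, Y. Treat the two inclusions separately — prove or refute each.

Forward inclusion. Let x ∈ (T ∖ Y) ∖ (A ∖ T). Then either x ∈ T and x ∉ A, Y; or x ∈ T ∩ A and x ∉ Y. In each case x ∈ T, so (T ∖ Y) ∖ (A ∖ T) ⊆ T.

Reverse inclusion. This inclusion fails. Take T = {1}, A = ∅, Y = {1}; then 1 ∈ T but 1 ∉ (T ∖ Y) ∖ (A ∖ T).

The sets are not equal: only the forward inclusion holds.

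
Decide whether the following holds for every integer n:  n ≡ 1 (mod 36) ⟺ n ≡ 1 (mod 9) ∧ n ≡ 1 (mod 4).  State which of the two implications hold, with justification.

Both directions hold.

Forward direction. Suppose n ≡ 1 (mod 36); write n = 36j + 1. Since 9 ∣ 36, reducing mod 9 gives n ≡ 1 (mod 9); since 4 ∣ 36, reducing mod 4 gives n ≡ 1 (mod 4).

Converse. If n ≡ 1 (mod 9) and n ≡ 1 (mod 4), then by the Chinese remainder theorem n ≡ 1 (mod 36). This is exactly n ≡ 1 (mod 36).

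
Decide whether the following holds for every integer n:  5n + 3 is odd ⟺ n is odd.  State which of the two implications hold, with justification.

(⇒) fails and (⇐) fails.

(→) This fails: n = 6 gives 5n + 3 = 33, which is odd, but 6 is even, not odd.

(←) This also fails: n = 5 is odd, but 5n + 3 = 28 is even, not odd.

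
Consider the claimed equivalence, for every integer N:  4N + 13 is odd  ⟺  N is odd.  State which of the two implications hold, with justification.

(⟸) Suppose N is odd. Since 4 is even, 4N is even for every N, so 4N + 13 has the same parity as 13, which is odd. Hence 4N + 13 is odd.

(⟹) This fails: take N = 6. Then 4N + 13 = 37, which is odd, yet N = 6 is even, not odd.

The forward direction fails; the converse holds.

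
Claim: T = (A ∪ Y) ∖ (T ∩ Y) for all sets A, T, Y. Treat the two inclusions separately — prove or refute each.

(⊆) fails and (⊇) fails.

Forward inclusion. This inclusion fails. Take A = ∅, T = {1}, Y = ∅; then 1 ∈ T but 1 ∉ (A ∪ Y) ∖ (T ∩ Y).

Reverse inclusion. This inclusion fails. Take A = {1}, T = ∅, Y = ∅; then 1 ∈ (A ∪ Y) ∖ (T ∩ Y) but 1 ∉ T.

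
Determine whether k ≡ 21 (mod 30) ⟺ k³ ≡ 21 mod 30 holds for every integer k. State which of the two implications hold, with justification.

Converse. Suppose k³ ≡ 21 (mod 30). The only residue r in {0, …, 29} with r³ ≡ 21 (mod 30) is r = 21, so k ≡ 21 (mod 30).

Forward direction. Suppose k ≡ 21 (mod 30). Write k = 30j + 21. Then (30j + 21)³ = 27000j³ + 56700j² + 39690j + 9261 = 30(900j³ + 1890j² + 1323j + 308) + 21, so k³ ≡ 21 (mod 30).

Both implications hold.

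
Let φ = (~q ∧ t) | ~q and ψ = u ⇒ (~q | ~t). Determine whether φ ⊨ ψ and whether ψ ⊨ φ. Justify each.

Converse. This fails. Under t = F, u = F, q = T, the left side is false but the right side is true.

Forward direction. Assume the antecedent. If t is true, the antecedent forces (t = T, u = F, q = F) or (t = T, u = T, q = F), and u ⇒ (~q | ~t) holds there. If t is false, u ⇒ (~q | ~t) reduces to true regardless of the other variables. Either way u ⇒ (~q | ~t) holds.

Not equivalent: only (⇒) holds.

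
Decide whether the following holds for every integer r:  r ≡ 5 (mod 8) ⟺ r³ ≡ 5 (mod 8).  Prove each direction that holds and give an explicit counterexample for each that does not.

(→) Suppose r ≡ 5 (mod 8). Write r = 8j + 5. Then (8j + 5)³ = 512j³ + 960j² + 600j + 125 = 8(64j³ + 120j² + 75j + 15) + 5, so r³ ≡ 5 (mod 8).

(←) Conversely, suppose r³ ≡ 5 (mod 8). The only residue r in {0, …, 7} with r³ ≡ 5 (mod 8) is r = 5, so r ≡ 5 (mod 8).

Equivalent; both directions hold.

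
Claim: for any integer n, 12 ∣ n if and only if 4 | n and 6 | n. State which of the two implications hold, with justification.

The biconditional holds.

Forward direction. If 12 ∣ n, write n = 12q. Since 12 = 3·4, n = 4·(3q), so 4 ∣ n; and since 12 = 2·6, n = 6·(2q), so 6 ∣ n.

Converse. Suppose 4 ∣ n and 6 ∣ n. Any common multiple of 4 and 6 is a multiple of their lcm; here lcm(4, 6) = 4·6/gcd(4, 6) = 24/2 = 12, so 12 ∣ n.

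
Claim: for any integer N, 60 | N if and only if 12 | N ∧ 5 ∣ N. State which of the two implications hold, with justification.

The biconditional holds.

(⇒) If 60 ∣ N, write N = 60q. Since 60 = 5·12, N = 12·(5q), so 12 ∣ N; and since 60 = 12·5, N = 5·(12q), so 5 ∣ N.

(⇐) Suppose 12 ∣ N and 5 ∣ N. Any common multiple of 12 and 5 is a multiple of their lcm; here gcd(12, 5) = 1, so lcm(12, 5) = 12·5 = 60, so 60 ∣ N.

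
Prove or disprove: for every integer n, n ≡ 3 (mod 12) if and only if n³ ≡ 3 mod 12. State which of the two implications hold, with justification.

Forward direction. Suppose n ≡ 3 (mod 12). Write n = 12j + 3. Then (12j + 3)³ = 1728j³ + 1296j² + 324j + 27 = 12(144j³ + 108j² + 27j + 2) + 3, so n³ ≡ 3 (mod 12).

Converse. For the converse, argue contrapositively. If n ≢ 3 (mod 12), then n is congruent to one of 0, 1, 2, 4, 5, 6, 7, 8, 9, 10, 11 modulo 12, and these give n³ ≡ 0, 1, 8, 4, 5, 0, 7, 8, 9, 4, 11 respectively — never 3.

Equivalent; both directions hold.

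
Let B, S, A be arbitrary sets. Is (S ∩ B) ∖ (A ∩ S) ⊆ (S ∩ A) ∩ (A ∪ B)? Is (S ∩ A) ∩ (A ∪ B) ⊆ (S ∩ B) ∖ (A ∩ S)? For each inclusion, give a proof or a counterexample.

(⊆) fails and (⊇) fails.

(⊆) This inclusion fails. Take B = {1}, S = {1}, A = ∅; then 1 ∈ (S ∩ B) ∖ (A ∩ S) but 1 ∉ (S ∩ A) ∩ (A ∪ B).

(⊇) This inclusion fails. Take B = ∅, S = {1}, A = {1}; then 1 ∈ (S ∩ A) ∩ (A ∪ B) but 1 ∉ (S ∩ B) ∖ (A ∩ S).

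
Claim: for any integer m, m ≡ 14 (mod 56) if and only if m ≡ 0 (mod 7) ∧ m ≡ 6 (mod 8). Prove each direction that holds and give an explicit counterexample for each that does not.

The biconditional holds.

(⟹) Suppose m ≡ 14 (mod 56); write m = 56j + 14. Since 7 ∣ 56, reducing mod 7 gives m ≡ 14 ≡ 0 (mod 7); since 8 ∣ 56, reducing mod 8 gives m ≡ 14 ≡ 6 (mod 8).

(⟸) Conversely, if m ≡ 0 (mod 7) and m ≡ 6 (mod 8), then by the Chinese remainder theorem m ≡ 14 (mod 56). This is exactly m ≡ 14 (mod 56).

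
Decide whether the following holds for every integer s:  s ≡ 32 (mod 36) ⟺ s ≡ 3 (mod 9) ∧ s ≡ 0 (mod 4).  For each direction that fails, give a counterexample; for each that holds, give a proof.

(→) This fails: s = 32 gives 32 ≡ 32 (mod 36) but 32 ≡ 5 (mod 9), so the conjunction on the right does not hold.

(←) This fails: s = 12 satisfies both congruences on the right (12 ≡ 3 mod 9 and 12 ≡ 0 mod 4) yet 12 ≡ 12 (mod 36), not 32.

Neither implication holds.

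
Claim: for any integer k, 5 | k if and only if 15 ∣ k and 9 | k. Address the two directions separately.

Forward direction. This fails: take k = 5. Certainly 5 ∣ 5, but 15 ∤ 5.

Converse. Suppose 15 ∣ k and 9 ∣ k. Any common multiple of 15 and 9 is a multiple of their lcm; here lcm(15, 9) = 15·9/gcd(15, 9) = 135/3 = 45, so 45 ∣ k. Since 5 ∣ 45, it follows that 5 ∣ k.

Only the reverse direction holds.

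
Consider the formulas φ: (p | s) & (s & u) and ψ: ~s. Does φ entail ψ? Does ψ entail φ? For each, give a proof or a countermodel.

(⟹) This fails. Under p = F, s = T, u = T, the left side is true but the right side is false.

(⟸) This fails. Under p = F, s = F, u = F, the left side is false but the right side is true.

(⇒) fails and (⇐) fails.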